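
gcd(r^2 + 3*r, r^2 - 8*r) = r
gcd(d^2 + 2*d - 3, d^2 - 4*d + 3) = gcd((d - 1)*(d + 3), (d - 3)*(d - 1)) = d - 1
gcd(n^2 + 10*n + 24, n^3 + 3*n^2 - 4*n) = n + 4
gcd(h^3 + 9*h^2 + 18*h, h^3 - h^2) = h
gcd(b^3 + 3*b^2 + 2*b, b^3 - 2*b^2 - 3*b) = b^2 + b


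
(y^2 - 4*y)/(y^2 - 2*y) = (y - 4)/(y - 2)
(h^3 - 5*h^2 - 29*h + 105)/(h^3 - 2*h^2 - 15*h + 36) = (h^2 - 2*h - 35)/(h^2 + h - 12)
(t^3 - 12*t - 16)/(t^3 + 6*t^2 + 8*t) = (t^2 - 2*t - 8)/(t*(t + 4))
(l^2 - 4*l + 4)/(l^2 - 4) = (l - 2)/(l + 2)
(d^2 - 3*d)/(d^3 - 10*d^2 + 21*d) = 1/(d - 7)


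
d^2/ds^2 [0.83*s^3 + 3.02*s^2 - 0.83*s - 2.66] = 4.98*s + 6.04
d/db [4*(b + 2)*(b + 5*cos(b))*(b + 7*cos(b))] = -4*(b + 2)*(b + 5*cos(b))*(7*sin(b) - 1) - 4*(b + 2)*(b + 7*cos(b))*(5*sin(b) - 1) + 4*(b + 5*cos(b))*(b + 7*cos(b))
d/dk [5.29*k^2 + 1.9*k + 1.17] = 10.58*k + 1.9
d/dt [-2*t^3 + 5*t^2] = 2*t*(5 - 3*t)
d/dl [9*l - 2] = 9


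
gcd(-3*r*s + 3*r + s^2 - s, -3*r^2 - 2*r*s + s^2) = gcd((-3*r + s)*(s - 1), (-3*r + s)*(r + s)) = 3*r - s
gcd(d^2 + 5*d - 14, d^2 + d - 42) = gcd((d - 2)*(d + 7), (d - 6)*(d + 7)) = d + 7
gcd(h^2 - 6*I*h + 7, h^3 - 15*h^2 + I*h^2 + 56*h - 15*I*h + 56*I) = h + I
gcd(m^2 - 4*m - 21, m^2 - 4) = 1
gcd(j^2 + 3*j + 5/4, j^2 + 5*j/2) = j + 5/2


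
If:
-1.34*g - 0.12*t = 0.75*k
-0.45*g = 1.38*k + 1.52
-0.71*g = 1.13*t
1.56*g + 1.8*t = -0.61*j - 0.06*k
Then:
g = 0.81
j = -0.44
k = -1.37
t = -0.51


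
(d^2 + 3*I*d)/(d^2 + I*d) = (d + 3*I)/(d + I)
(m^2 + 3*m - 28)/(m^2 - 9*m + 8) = (m^2 + 3*m - 28)/(m^2 - 9*m + 8)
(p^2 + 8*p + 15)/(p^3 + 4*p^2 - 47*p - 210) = (p + 3)/(p^2 - p - 42)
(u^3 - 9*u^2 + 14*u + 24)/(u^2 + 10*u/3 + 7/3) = 3*(u^2 - 10*u + 24)/(3*u + 7)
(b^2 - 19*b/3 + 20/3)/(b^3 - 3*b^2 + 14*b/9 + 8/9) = 3*(b - 5)/(3*b^2 - 5*b - 2)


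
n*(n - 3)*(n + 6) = n^3 + 3*n^2 - 18*n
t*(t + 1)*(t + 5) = t^3 + 6*t^2 + 5*t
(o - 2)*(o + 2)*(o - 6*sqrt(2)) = o^3 - 6*sqrt(2)*o^2 - 4*o + 24*sqrt(2)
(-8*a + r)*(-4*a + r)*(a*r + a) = 32*a^3*r + 32*a^3 - 12*a^2*r^2 - 12*a^2*r + a*r^3 + a*r^2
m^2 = m^2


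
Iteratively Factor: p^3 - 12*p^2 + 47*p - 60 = (p - 5)*(p^2 - 7*p + 12) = (p - 5)*(p - 4)*(p - 3)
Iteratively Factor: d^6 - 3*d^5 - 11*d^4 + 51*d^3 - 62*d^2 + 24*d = (d - 1)*(d^5 - 2*d^4 - 13*d^3 + 38*d^2 - 24*d) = (d - 1)^2*(d^4 - d^3 - 14*d^2 + 24*d) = (d - 3)*(d - 1)^2*(d^3 + 2*d^2 - 8*d) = (d - 3)*(d - 1)^2*(d + 4)*(d^2 - 2*d) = d*(d - 3)*(d - 1)^2*(d + 4)*(d - 2)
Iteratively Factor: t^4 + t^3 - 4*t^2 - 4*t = (t + 1)*(t^3 - 4*t) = (t - 2)*(t + 1)*(t^2 + 2*t) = t*(t - 2)*(t + 1)*(t + 2)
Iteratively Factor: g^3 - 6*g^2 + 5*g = (g - 1)*(g^2 - 5*g) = g*(g - 1)*(g - 5)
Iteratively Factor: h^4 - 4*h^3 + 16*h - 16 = (h + 2)*(h^3 - 6*h^2 + 12*h - 8) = (h - 2)*(h + 2)*(h^2 - 4*h + 4) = (h - 2)^2*(h + 2)*(h - 2)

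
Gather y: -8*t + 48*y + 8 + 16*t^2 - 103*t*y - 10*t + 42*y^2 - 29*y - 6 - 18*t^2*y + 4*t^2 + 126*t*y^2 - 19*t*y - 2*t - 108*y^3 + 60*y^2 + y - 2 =20*t^2 - 20*t - 108*y^3 + y^2*(126*t + 102) + y*(-18*t^2 - 122*t + 20)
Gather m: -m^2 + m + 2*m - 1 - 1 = -m^2 + 3*m - 2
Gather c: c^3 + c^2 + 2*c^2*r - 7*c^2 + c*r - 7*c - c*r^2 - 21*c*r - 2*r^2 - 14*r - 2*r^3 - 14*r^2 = c^3 + c^2*(2*r - 6) + c*(-r^2 - 20*r - 7) - 2*r^3 - 16*r^2 - 14*r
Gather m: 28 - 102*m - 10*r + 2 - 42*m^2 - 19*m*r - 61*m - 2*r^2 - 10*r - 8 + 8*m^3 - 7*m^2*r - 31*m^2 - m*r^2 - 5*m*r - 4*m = 8*m^3 + m^2*(-7*r - 73) + m*(-r^2 - 24*r - 167) - 2*r^2 - 20*r + 22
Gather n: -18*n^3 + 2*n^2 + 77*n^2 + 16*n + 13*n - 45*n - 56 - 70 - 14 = -18*n^3 + 79*n^2 - 16*n - 140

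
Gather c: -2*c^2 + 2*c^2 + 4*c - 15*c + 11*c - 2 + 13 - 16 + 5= 0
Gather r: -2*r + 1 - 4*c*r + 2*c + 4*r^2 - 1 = 2*c + 4*r^2 + r*(-4*c - 2)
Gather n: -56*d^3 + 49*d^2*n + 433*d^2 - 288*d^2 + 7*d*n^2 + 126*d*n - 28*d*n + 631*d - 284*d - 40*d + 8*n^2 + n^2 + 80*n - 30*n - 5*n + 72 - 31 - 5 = -56*d^3 + 145*d^2 + 307*d + n^2*(7*d + 9) + n*(49*d^2 + 98*d + 45) + 36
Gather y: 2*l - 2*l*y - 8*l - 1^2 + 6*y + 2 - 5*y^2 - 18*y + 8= -6*l - 5*y^2 + y*(-2*l - 12) + 9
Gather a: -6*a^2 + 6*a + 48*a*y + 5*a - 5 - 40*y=-6*a^2 + a*(48*y + 11) - 40*y - 5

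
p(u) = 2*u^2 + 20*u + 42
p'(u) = 4*u + 20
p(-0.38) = 34.69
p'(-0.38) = 18.48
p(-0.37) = 34.87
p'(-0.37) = 18.52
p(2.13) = 93.67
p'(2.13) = 28.52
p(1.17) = 68.14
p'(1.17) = 24.68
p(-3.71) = -4.67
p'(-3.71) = 5.16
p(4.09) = 157.26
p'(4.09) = 36.36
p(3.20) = 126.48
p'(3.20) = 32.80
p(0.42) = 50.75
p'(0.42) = 21.68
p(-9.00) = 24.00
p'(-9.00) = -16.00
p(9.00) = 384.00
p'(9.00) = 56.00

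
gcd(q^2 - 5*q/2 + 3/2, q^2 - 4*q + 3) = q - 1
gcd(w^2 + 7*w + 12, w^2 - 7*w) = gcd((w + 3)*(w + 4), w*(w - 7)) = 1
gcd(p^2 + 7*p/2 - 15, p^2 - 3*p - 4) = 1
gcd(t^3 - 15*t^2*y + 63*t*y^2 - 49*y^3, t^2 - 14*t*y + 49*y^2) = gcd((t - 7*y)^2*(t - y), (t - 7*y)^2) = t^2 - 14*t*y + 49*y^2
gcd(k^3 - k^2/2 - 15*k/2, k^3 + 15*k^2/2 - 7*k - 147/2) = k - 3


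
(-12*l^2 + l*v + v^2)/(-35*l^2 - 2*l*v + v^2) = (12*l^2 - l*v - v^2)/(35*l^2 + 2*l*v - v^2)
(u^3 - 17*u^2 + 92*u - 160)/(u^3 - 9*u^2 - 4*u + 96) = (u - 5)/(u + 3)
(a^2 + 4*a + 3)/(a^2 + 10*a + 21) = (a + 1)/(a + 7)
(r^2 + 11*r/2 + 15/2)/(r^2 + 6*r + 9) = (r + 5/2)/(r + 3)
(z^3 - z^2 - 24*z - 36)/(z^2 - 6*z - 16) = (z^2 - 3*z - 18)/(z - 8)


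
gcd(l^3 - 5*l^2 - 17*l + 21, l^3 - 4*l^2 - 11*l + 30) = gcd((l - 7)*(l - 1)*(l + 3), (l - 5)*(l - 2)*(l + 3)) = l + 3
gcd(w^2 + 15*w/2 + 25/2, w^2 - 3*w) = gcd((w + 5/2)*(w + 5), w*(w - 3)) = 1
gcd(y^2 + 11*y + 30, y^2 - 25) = y + 5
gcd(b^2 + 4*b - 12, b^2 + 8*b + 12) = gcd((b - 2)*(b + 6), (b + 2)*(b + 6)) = b + 6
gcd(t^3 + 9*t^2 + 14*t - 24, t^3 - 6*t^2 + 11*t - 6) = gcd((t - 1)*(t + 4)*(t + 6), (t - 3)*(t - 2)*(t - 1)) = t - 1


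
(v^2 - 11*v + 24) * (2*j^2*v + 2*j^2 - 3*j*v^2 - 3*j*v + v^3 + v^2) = 2*j^2*v^3 - 20*j^2*v^2 + 26*j^2*v + 48*j^2 - 3*j*v^4 + 30*j*v^3 - 39*j*v^2 - 72*j*v + v^5 - 10*v^4 + 13*v^3 + 24*v^2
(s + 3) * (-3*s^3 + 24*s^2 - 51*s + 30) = -3*s^4 + 15*s^3 + 21*s^2 - 123*s + 90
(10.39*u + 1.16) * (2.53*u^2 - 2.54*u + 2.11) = 26.2867*u^3 - 23.4558*u^2 + 18.9765*u + 2.4476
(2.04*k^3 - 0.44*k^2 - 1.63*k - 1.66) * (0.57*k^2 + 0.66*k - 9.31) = 1.1628*k^5 + 1.0956*k^4 - 20.2119*k^3 + 2.0744*k^2 + 14.0797*k + 15.4546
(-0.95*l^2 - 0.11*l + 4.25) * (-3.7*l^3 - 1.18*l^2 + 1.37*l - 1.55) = 3.515*l^5 + 1.528*l^4 - 16.8967*l^3 - 3.6932*l^2 + 5.993*l - 6.5875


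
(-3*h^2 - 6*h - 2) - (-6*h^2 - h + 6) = 3*h^2 - 5*h - 8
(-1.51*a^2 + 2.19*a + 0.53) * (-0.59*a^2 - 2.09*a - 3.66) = 0.8909*a^4 + 1.8638*a^3 + 0.636800000000001*a^2 - 9.1231*a - 1.9398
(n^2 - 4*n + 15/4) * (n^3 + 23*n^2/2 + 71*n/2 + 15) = n^5 + 15*n^4/2 - 27*n^3/4 - 671*n^2/8 + 585*n/8 + 225/4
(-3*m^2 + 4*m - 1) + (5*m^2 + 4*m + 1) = 2*m^2 + 8*m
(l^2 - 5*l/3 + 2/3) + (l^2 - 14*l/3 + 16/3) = 2*l^2 - 19*l/3 + 6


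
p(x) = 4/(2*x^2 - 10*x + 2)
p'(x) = 4*(10 - 4*x)/(2*x^2 - 10*x + 2)^2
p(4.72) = -6.22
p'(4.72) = -85.86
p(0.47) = -1.77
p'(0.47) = 6.37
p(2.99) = -0.40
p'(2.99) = -0.08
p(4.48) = -1.50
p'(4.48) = -4.48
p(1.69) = -0.44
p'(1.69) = 0.15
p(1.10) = -0.61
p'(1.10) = 0.52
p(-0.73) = 0.39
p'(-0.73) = 0.48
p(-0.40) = 0.63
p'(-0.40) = 1.16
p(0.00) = 2.00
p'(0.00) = 10.00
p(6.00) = 0.29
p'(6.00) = -0.29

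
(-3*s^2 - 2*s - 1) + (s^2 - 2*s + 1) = -2*s^2 - 4*s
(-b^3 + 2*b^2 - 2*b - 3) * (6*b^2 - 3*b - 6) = -6*b^5 + 15*b^4 - 12*b^3 - 24*b^2 + 21*b + 18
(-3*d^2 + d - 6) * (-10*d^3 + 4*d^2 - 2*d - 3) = 30*d^5 - 22*d^4 + 70*d^3 - 17*d^2 + 9*d + 18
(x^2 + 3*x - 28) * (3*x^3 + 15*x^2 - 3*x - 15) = 3*x^5 + 24*x^4 - 42*x^3 - 444*x^2 + 39*x + 420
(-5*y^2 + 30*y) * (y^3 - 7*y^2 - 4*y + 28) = -5*y^5 + 65*y^4 - 190*y^3 - 260*y^2 + 840*y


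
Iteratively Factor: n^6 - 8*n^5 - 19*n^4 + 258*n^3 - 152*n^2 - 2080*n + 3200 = (n - 4)*(n^5 - 4*n^4 - 35*n^3 + 118*n^2 + 320*n - 800) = (n - 5)*(n - 4)*(n^4 + n^3 - 30*n^2 - 32*n + 160) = (n - 5)*(n - 4)*(n + 4)*(n^3 - 3*n^2 - 18*n + 40) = (n - 5)^2*(n - 4)*(n + 4)*(n^2 + 2*n - 8) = (n - 5)^2*(n - 4)*(n - 2)*(n + 4)*(n + 4)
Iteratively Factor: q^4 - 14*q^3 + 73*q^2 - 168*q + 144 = (q - 3)*(q^3 - 11*q^2 + 40*q - 48) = (q - 4)*(q - 3)*(q^2 - 7*q + 12) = (q - 4)^2*(q - 3)*(q - 3)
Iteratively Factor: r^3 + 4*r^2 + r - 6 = (r - 1)*(r^2 + 5*r + 6) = (r - 1)*(r + 2)*(r + 3)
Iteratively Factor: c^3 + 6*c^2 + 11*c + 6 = (c + 3)*(c^2 + 3*c + 2) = (c + 1)*(c + 3)*(c + 2)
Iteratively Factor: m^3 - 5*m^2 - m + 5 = (m - 5)*(m^2 - 1) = (m - 5)*(m + 1)*(m - 1)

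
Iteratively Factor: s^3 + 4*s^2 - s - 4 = (s + 1)*(s^2 + 3*s - 4) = (s - 1)*(s + 1)*(s + 4)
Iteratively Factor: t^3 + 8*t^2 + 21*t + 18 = (t + 3)*(t^2 + 5*t + 6) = (t + 2)*(t + 3)*(t + 3)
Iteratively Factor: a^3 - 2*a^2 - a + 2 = (a - 2)*(a^2 - 1) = (a - 2)*(a + 1)*(a - 1)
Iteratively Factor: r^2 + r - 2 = (r - 1)*(r + 2)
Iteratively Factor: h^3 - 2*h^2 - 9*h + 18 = (h - 2)*(h^2 - 9) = (h - 2)*(h + 3)*(h - 3)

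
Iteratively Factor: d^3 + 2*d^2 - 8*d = (d - 2)*(d^2 + 4*d) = (d - 2)*(d + 4)*(d)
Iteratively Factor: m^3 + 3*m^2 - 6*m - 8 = (m + 1)*(m^2 + 2*m - 8) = (m - 2)*(m + 1)*(m + 4)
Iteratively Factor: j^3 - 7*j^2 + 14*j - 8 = (j - 2)*(j^2 - 5*j + 4) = (j - 4)*(j - 2)*(j - 1)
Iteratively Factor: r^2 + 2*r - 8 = (r + 4)*(r - 2)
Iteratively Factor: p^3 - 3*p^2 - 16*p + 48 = (p + 4)*(p^2 - 7*p + 12) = (p - 4)*(p + 4)*(p - 3)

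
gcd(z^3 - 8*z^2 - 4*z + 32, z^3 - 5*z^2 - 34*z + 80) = z^2 - 10*z + 16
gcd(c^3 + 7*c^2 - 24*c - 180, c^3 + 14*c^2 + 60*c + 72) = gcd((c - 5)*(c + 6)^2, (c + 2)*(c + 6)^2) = c^2 + 12*c + 36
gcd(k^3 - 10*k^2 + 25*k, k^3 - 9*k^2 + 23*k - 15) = k - 5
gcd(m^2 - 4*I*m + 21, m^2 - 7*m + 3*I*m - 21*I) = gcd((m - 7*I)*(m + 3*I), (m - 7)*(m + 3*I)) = m + 3*I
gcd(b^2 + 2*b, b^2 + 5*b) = b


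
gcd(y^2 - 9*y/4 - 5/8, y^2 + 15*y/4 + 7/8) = y + 1/4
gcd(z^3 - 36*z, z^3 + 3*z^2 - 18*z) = z^2 + 6*z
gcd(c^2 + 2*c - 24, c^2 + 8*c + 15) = 1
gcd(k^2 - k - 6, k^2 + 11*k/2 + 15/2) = 1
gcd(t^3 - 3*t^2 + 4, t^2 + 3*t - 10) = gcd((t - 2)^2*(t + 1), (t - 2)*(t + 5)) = t - 2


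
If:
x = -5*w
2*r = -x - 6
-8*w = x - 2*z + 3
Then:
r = 5*z/3 - 11/2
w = 2*z/3 - 1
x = 5 - 10*z/3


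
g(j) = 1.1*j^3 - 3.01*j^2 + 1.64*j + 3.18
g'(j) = 3.3*j^2 - 6.02*j + 1.64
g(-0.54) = 1.24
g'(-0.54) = 5.85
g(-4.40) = -156.01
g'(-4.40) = 92.02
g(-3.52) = -87.86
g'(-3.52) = 63.72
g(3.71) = 24.01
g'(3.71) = 24.73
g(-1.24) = -5.58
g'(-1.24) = 14.18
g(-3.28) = -73.40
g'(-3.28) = 56.89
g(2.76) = 7.90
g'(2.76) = 10.16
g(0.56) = 3.35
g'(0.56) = -0.70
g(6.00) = 142.26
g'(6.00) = 84.32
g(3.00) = 10.71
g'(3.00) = 13.28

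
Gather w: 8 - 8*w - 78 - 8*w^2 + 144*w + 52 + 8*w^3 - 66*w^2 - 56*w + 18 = 8*w^3 - 74*w^2 + 80*w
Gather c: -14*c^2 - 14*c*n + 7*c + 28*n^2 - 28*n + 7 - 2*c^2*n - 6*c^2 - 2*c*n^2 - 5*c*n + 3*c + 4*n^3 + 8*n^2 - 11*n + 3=c^2*(-2*n - 20) + c*(-2*n^2 - 19*n + 10) + 4*n^3 + 36*n^2 - 39*n + 10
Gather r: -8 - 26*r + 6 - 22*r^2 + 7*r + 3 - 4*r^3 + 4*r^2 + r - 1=-4*r^3 - 18*r^2 - 18*r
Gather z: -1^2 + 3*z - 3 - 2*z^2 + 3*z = -2*z^2 + 6*z - 4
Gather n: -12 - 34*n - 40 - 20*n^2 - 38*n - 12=-20*n^2 - 72*n - 64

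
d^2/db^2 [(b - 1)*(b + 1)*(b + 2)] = 6*b + 4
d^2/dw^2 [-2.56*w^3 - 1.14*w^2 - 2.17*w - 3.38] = -15.36*w - 2.28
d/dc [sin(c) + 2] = cos(c)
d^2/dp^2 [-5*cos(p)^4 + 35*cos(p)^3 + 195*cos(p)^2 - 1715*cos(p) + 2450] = 80*sin(p)^4 + 680*sin(p)^2 + 6755*cos(p)/4 - 315*cos(3*p)/4 - 370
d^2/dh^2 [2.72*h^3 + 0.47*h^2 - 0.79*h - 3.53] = 16.32*h + 0.94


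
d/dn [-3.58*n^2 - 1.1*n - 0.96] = -7.16*n - 1.1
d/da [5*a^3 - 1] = 15*a^2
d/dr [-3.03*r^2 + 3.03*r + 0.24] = 3.03 - 6.06*r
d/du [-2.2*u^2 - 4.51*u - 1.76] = -4.4*u - 4.51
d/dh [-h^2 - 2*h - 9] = -2*h - 2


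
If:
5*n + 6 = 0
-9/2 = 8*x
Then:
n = -6/5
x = -9/16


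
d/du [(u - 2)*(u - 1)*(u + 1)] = 3*u^2 - 4*u - 1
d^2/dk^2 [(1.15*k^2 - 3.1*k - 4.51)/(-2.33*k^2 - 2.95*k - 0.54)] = (49.46823*k^3 + 155.587614*k^2 + 162.59439*k + 56.600306)/(12.649337*k^6 + 48.045765*k^5 + 69.625293*k^4 + 47.942515*k^3 + 16.136334*k^2 + 2.58066*k + 0.157464)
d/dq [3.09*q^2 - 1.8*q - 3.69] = 6.18*q - 1.8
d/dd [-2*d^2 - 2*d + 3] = -4*d - 2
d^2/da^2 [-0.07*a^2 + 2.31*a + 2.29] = -0.140000000000000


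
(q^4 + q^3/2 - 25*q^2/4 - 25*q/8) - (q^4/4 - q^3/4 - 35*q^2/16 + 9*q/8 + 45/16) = 3*q^4/4 + 3*q^3/4 - 65*q^2/16 - 17*q/4 - 45/16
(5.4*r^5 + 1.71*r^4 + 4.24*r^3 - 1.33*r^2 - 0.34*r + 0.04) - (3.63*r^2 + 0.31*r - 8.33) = 5.4*r^5 + 1.71*r^4 + 4.24*r^3 - 4.96*r^2 - 0.65*r + 8.37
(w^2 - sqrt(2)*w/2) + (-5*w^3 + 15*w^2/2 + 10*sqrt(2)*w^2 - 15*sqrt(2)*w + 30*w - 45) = -5*w^3 + 17*w^2/2 + 10*sqrt(2)*w^2 - 31*sqrt(2)*w/2 + 30*w - 45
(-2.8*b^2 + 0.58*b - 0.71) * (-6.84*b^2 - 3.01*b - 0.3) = 19.152*b^4 + 4.4608*b^3 + 3.9506*b^2 + 1.9631*b + 0.213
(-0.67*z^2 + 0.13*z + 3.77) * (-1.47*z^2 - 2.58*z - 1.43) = 0.9849*z^4 + 1.5375*z^3 - 4.9192*z^2 - 9.9125*z - 5.3911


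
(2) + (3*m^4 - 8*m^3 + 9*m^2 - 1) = 3*m^4 - 8*m^3 + 9*m^2 + 1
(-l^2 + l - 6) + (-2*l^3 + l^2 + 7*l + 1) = -2*l^3 + 8*l - 5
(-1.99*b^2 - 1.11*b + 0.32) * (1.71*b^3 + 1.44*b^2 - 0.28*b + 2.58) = -3.4029*b^5 - 4.7637*b^4 - 0.494*b^3 - 4.3626*b^2 - 2.9534*b + 0.8256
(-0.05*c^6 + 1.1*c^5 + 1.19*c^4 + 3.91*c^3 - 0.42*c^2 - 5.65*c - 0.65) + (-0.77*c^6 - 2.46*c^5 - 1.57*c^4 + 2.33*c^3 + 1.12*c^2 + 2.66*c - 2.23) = -0.82*c^6 - 1.36*c^5 - 0.38*c^4 + 6.24*c^3 + 0.7*c^2 - 2.99*c - 2.88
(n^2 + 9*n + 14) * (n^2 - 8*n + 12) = n^4 + n^3 - 46*n^2 - 4*n + 168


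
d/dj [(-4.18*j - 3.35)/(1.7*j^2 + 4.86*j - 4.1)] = (7.106*j^2 + 11.39*j + 33.419)/(2.89*j^4 + 16.524*j^3 + 9.6796*j^2 - 39.852*j + 16.81)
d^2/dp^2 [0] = 0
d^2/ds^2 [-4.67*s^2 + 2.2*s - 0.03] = -9.34000000000000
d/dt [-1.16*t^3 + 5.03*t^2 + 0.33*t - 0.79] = -3.48*t^2 + 10.06*t + 0.33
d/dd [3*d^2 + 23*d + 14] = 6*d + 23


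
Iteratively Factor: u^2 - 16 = (u - 4)*(u + 4)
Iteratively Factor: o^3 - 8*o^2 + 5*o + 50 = (o - 5)*(o^2 - 3*o - 10) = (o - 5)^2*(o + 2)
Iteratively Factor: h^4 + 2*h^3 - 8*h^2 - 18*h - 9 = (h + 1)*(h^3 + h^2 - 9*h - 9) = (h + 1)*(h + 3)*(h^2 - 2*h - 3) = (h + 1)^2*(h + 3)*(h - 3)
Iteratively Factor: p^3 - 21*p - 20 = (p - 5)*(p^2 + 5*p + 4) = (p - 5)*(p + 1)*(p + 4)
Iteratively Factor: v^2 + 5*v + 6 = (v + 2)*(v + 3)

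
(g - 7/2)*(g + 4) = g^2 + g/2 - 14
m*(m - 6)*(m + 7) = m^3 + m^2 - 42*m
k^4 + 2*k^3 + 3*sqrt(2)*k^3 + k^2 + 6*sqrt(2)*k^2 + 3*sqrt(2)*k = k*(k + 1)^2*(k + 3*sqrt(2))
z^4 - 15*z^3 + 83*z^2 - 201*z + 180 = (z - 5)*(z - 4)*(z - 3)^2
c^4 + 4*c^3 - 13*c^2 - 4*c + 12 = (c - 2)*(c - 1)*(c + 1)*(c + 6)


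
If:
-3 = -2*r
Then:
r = 3/2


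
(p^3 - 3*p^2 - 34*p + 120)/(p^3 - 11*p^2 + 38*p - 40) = (p + 6)/(p - 2)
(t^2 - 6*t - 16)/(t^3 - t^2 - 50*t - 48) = (t + 2)/(t^2 + 7*t + 6)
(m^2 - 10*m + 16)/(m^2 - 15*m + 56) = (m - 2)/(m - 7)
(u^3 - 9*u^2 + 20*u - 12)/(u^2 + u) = (u^3 - 9*u^2 + 20*u - 12)/(u*(u + 1))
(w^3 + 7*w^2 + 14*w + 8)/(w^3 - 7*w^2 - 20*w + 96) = (w^2 + 3*w + 2)/(w^2 - 11*w + 24)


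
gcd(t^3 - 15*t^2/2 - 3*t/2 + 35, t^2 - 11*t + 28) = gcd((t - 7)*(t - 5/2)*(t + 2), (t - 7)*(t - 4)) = t - 7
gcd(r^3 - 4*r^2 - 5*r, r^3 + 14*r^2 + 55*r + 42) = r + 1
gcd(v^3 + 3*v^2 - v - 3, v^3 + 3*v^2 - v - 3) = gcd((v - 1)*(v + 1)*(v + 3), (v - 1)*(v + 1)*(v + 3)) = v^3 + 3*v^2 - v - 3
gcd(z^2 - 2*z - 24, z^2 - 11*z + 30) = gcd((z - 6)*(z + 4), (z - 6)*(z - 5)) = z - 6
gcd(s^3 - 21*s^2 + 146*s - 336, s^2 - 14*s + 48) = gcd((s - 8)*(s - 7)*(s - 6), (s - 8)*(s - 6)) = s^2 - 14*s + 48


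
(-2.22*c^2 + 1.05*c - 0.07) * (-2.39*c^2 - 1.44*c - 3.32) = 5.3058*c^4 + 0.6873*c^3 + 6.0257*c^2 - 3.3852*c + 0.2324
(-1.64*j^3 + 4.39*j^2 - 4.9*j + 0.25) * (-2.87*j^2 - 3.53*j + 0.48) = 4.7068*j^5 - 6.8101*j^4 - 2.2209*j^3 + 18.6867*j^2 - 3.2345*j + 0.12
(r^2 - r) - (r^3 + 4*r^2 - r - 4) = -r^3 - 3*r^2 + 4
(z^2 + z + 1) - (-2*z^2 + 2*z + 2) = 3*z^2 - z - 1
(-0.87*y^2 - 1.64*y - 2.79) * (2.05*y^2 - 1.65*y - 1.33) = -1.7835*y^4 - 1.9265*y^3 - 1.8564*y^2 + 6.7847*y + 3.7107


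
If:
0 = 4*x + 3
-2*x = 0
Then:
No Solution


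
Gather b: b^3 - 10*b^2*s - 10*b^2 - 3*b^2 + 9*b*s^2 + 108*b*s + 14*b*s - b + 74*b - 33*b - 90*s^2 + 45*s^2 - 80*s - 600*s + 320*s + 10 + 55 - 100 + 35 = b^3 + b^2*(-10*s - 13) + b*(9*s^2 + 122*s + 40) - 45*s^2 - 360*s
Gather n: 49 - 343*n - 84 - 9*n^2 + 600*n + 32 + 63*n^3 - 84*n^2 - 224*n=63*n^3 - 93*n^2 + 33*n - 3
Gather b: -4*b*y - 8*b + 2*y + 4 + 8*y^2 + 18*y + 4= b*(-4*y - 8) + 8*y^2 + 20*y + 8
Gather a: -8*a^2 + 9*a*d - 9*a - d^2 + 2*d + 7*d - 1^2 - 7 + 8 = -8*a^2 + a*(9*d - 9) - d^2 + 9*d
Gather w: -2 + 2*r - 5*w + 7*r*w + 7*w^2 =2*r + 7*w^2 + w*(7*r - 5) - 2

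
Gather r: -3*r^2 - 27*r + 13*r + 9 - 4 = -3*r^2 - 14*r + 5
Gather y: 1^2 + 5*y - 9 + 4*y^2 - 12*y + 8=4*y^2 - 7*y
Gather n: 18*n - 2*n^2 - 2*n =-2*n^2 + 16*n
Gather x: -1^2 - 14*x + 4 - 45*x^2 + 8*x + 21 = -45*x^2 - 6*x + 24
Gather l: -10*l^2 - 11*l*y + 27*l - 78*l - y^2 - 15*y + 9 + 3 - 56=-10*l^2 + l*(-11*y - 51) - y^2 - 15*y - 44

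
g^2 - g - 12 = (g - 4)*(g + 3)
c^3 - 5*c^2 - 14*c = c*(c - 7)*(c + 2)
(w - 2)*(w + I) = w^2 - 2*w + I*w - 2*I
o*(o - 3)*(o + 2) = o^3 - o^2 - 6*o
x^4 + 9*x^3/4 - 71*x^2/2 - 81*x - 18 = (x - 6)*(x + 1/4)*(x + 2)*(x + 6)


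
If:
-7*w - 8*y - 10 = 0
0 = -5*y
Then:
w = -10/7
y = 0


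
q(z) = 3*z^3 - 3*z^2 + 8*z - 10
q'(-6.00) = 368.00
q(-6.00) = -814.00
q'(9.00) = 683.00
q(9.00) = 2006.00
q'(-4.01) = 176.78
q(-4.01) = -283.76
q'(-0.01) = 8.06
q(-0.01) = -10.08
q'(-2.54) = 81.30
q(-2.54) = -98.84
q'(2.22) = 39.04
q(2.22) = 25.80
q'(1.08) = 12.02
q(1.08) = -1.08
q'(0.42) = 7.07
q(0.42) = -6.95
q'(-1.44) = 35.30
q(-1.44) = -36.70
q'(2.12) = 35.73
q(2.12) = 22.06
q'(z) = 9*z^2 - 6*z + 8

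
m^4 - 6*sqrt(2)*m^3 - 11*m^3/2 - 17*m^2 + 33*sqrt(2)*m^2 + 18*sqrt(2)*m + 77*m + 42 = (m - 6)*(m - 7*sqrt(2))*(sqrt(2)*m/2 + 1)*(sqrt(2)*m + sqrt(2)/2)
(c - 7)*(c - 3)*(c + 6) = c^3 - 4*c^2 - 39*c + 126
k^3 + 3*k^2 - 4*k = k*(k - 1)*(k + 4)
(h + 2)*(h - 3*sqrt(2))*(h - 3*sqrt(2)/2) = h^3 - 9*sqrt(2)*h^2/2 + 2*h^2 - 9*sqrt(2)*h + 9*h + 18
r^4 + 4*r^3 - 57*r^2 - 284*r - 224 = (r - 8)*(r + 1)*(r + 4)*(r + 7)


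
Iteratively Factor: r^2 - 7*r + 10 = (r - 2)*(r - 5)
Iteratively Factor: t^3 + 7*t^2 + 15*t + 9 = (t + 3)*(t^2 + 4*t + 3) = (t + 3)^2*(t + 1)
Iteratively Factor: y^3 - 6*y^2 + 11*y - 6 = (y - 3)*(y^2 - 3*y + 2) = (y - 3)*(y - 2)*(y - 1)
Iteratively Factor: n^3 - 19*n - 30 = (n - 5)*(n^2 + 5*n + 6) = (n - 5)*(n + 3)*(n + 2)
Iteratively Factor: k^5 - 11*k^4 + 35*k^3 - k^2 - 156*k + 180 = (k - 5)*(k^4 - 6*k^3 + 5*k^2 + 24*k - 36) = (k - 5)*(k - 2)*(k^3 - 4*k^2 - 3*k + 18) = (k - 5)*(k - 2)*(k + 2)*(k^2 - 6*k + 9) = (k - 5)*(k - 3)*(k - 2)*(k + 2)*(k - 3)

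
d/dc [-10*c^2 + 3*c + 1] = 3 - 20*c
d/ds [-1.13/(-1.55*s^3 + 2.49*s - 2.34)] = (2.8137 - 5.2545*s^2)/(1.55*s^3 - 2.49*s + 2.34)^2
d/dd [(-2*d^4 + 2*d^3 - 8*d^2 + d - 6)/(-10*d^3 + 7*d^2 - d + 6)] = d*(20*d^5 - 28*d^4 - 60*d^3 - 32*d^2 - 143*d - 12)/(100*d^6 - 140*d^5 + 69*d^4 - 134*d^3 + 85*d^2 - 12*d + 36)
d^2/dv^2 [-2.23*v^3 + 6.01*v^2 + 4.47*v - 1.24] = 12.02 - 13.38*v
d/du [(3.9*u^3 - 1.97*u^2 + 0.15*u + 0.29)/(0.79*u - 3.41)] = (6.162*u^3 - 41.4533*u^2 + 13.4354*u - 0.7406)/(0.6241*u^2 - 5.3878*u + 11.6281)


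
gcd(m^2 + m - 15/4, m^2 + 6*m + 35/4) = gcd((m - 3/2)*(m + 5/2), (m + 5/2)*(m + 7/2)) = m + 5/2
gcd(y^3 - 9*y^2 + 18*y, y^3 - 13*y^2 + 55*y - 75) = y - 3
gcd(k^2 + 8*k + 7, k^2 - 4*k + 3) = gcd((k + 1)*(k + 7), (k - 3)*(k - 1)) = 1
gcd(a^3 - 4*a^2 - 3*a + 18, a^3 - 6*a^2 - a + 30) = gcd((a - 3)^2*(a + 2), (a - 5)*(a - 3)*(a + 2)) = a^2 - a - 6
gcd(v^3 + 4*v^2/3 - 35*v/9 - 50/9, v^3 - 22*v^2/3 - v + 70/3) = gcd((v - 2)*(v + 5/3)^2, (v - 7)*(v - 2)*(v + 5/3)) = v^2 - v/3 - 10/3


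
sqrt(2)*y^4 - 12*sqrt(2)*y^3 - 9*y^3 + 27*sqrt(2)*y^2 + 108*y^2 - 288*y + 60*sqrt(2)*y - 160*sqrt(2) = (y - 8)*(y - 4)*(y - 5*sqrt(2))*(sqrt(2)*y + 1)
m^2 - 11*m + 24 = (m - 8)*(m - 3)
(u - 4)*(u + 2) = u^2 - 2*u - 8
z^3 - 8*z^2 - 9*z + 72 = (z - 8)*(z - 3)*(z + 3)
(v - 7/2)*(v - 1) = v^2 - 9*v/2 + 7/2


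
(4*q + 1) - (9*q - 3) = 4 - 5*q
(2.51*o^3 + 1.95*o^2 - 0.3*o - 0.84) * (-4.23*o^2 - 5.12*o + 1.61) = -10.6173*o^5 - 21.0997*o^4 - 4.6739*o^3 + 8.2287*o^2 + 3.8178*o - 1.3524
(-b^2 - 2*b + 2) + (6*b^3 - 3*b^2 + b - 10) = 6*b^3 - 4*b^2 - b - 8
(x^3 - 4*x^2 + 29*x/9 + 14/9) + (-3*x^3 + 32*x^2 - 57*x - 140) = -2*x^3 + 28*x^2 - 484*x/9 - 1246/9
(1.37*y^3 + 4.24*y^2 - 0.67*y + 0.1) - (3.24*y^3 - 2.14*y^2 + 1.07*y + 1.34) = -1.87*y^3 + 6.38*y^2 - 1.74*y - 1.24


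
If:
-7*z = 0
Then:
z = 0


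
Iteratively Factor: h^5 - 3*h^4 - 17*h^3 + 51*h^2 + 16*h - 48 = (h - 1)*(h^4 - 2*h^3 - 19*h^2 + 32*h + 48) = (h - 4)*(h - 1)*(h^3 + 2*h^2 - 11*h - 12) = (h - 4)*(h - 1)*(h + 4)*(h^2 - 2*h - 3) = (h - 4)*(h - 1)*(h + 1)*(h + 4)*(h - 3)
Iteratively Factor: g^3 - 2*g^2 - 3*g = (g)*(g^2 - 2*g - 3) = g*(g - 3)*(g + 1)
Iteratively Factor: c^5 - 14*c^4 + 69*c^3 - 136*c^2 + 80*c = (c - 1)*(c^4 - 13*c^3 + 56*c^2 - 80*c) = (c - 4)*(c - 1)*(c^3 - 9*c^2 + 20*c) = c*(c - 4)*(c - 1)*(c^2 - 9*c + 20) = c*(c - 4)^2*(c - 1)*(c - 5)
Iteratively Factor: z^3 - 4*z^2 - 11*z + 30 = (z - 2)*(z^2 - 2*z - 15) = (z - 5)*(z - 2)*(z + 3)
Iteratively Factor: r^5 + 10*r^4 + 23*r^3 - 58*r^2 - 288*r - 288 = (r + 4)*(r^4 + 6*r^3 - r^2 - 54*r - 72) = (r - 3)*(r + 4)*(r^3 + 9*r^2 + 26*r + 24) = (r - 3)*(r + 4)^2*(r^2 + 5*r + 6) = (r - 3)*(r + 3)*(r + 4)^2*(r + 2)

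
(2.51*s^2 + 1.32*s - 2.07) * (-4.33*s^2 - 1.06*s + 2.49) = -10.8683*s^4 - 8.3762*s^3 + 13.8138*s^2 + 5.481*s - 5.1543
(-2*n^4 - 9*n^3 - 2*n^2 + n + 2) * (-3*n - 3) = 6*n^5 + 33*n^4 + 33*n^3 + 3*n^2 - 9*n - 6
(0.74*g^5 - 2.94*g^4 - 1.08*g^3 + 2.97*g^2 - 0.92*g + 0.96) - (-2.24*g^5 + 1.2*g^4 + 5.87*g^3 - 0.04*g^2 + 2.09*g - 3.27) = 2.98*g^5 - 4.14*g^4 - 6.95*g^3 + 3.01*g^2 - 3.01*g + 4.23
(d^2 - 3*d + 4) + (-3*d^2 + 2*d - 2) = -2*d^2 - d + 2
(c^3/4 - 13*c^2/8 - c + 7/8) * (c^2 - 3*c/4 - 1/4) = c^5/4 - 29*c^4/16 + 5*c^3/32 + 65*c^2/32 - 13*c/32 - 7/32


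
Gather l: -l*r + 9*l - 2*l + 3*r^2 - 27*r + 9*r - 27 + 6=l*(7 - r) + 3*r^2 - 18*r - 21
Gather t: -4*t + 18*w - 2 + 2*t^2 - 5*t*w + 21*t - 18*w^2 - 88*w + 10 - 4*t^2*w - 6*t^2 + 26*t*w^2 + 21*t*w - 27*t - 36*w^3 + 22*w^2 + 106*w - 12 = t^2*(-4*w - 4) + t*(26*w^2 + 16*w - 10) - 36*w^3 + 4*w^2 + 36*w - 4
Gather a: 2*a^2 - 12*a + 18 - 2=2*a^2 - 12*a + 16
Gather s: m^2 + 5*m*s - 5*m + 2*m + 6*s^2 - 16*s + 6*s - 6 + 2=m^2 - 3*m + 6*s^2 + s*(5*m - 10) - 4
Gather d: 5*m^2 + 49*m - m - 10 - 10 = 5*m^2 + 48*m - 20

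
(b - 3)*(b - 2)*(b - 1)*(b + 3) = b^4 - 3*b^3 - 7*b^2 + 27*b - 18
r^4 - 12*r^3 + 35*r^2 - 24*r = r*(r - 8)*(r - 3)*(r - 1)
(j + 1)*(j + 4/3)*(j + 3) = j^3 + 16*j^2/3 + 25*j/3 + 4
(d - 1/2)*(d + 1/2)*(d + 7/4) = d^3 + 7*d^2/4 - d/4 - 7/16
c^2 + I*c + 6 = (c - 2*I)*(c + 3*I)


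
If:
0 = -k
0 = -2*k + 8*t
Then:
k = 0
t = 0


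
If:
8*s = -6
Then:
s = -3/4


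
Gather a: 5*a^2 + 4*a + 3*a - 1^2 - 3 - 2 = 5*a^2 + 7*a - 6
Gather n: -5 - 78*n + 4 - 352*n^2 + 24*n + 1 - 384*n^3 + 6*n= -384*n^3 - 352*n^2 - 48*n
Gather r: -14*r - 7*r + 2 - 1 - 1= -21*r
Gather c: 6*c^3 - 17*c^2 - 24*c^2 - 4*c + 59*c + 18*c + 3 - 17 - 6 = 6*c^3 - 41*c^2 + 73*c - 20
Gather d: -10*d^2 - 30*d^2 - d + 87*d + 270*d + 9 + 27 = -40*d^2 + 356*d + 36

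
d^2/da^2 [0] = 0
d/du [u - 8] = 1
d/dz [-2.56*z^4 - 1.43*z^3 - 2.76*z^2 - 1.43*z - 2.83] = -10.24*z^3 - 4.29*z^2 - 5.52*z - 1.43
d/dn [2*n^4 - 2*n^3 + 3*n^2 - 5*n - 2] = 8*n^3 - 6*n^2 + 6*n - 5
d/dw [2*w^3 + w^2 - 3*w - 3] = 6*w^2 + 2*w - 3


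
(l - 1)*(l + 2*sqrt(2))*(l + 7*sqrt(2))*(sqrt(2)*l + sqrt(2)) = sqrt(2)*l^4 + 18*l^3 + 27*sqrt(2)*l^2 - 18*l - 28*sqrt(2)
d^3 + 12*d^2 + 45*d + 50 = (d + 2)*(d + 5)^2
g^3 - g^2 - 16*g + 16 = (g - 4)*(g - 1)*(g + 4)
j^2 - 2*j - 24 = (j - 6)*(j + 4)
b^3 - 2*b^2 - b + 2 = (b - 2)*(b - 1)*(b + 1)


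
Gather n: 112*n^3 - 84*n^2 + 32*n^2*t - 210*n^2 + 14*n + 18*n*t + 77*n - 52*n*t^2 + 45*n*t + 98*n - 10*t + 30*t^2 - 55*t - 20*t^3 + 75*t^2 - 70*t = 112*n^3 + n^2*(32*t - 294) + n*(-52*t^2 + 63*t + 189) - 20*t^3 + 105*t^2 - 135*t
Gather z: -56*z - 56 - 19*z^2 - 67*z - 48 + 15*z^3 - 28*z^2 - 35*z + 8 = 15*z^3 - 47*z^2 - 158*z - 96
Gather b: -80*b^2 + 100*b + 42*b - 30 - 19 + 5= -80*b^2 + 142*b - 44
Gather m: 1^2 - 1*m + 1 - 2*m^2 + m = 2 - 2*m^2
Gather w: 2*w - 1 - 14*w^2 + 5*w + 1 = -14*w^2 + 7*w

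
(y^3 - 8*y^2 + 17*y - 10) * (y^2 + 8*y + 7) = y^5 - 40*y^3 + 70*y^2 + 39*y - 70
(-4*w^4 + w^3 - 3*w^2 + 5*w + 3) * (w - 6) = -4*w^5 + 25*w^4 - 9*w^3 + 23*w^2 - 27*w - 18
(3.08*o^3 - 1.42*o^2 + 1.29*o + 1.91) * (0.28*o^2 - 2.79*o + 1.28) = 0.8624*o^5 - 8.9908*o^4 + 8.2654*o^3 - 4.8819*o^2 - 3.6777*o + 2.4448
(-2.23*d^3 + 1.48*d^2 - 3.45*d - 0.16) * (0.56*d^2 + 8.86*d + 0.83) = -1.2488*d^5 - 18.929*d^4 + 9.3299*d^3 - 29.4282*d^2 - 4.2811*d - 0.1328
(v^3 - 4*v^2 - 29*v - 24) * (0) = 0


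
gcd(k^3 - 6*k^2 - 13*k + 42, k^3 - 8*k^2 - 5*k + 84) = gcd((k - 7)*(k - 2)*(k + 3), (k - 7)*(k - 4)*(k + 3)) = k^2 - 4*k - 21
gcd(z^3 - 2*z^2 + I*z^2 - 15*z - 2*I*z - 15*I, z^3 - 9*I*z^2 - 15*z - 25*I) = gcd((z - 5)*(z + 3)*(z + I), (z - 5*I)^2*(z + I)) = z + I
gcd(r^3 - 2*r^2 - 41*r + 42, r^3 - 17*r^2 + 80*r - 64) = r - 1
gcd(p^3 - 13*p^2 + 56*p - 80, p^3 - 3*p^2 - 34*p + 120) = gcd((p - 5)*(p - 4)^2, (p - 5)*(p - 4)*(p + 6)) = p^2 - 9*p + 20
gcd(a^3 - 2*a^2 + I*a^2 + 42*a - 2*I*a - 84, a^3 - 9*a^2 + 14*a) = a - 2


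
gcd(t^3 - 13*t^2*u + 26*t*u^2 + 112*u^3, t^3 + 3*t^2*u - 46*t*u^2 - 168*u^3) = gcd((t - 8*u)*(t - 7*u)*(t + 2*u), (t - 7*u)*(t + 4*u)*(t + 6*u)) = t - 7*u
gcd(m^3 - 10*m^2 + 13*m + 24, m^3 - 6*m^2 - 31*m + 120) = m^2 - 11*m + 24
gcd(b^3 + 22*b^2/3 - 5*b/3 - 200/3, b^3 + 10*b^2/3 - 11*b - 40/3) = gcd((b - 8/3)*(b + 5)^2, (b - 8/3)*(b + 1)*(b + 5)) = b^2 + 7*b/3 - 40/3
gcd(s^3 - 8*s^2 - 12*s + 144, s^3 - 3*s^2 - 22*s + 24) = s^2 - 2*s - 24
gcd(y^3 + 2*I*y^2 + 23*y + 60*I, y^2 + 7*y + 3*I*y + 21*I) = y + 3*I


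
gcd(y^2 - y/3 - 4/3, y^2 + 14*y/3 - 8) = y - 4/3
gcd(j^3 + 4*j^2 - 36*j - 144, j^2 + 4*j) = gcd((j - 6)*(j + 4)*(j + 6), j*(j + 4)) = j + 4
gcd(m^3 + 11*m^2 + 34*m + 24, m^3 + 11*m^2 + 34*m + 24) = m^3 + 11*m^2 + 34*m + 24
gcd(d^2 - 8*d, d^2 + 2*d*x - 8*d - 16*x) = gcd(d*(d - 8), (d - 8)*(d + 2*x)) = d - 8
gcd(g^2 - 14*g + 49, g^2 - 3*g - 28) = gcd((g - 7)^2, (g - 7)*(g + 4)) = g - 7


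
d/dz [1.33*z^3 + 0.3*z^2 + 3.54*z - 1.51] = 3.99*z^2 + 0.6*z + 3.54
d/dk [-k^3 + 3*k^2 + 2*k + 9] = -3*k^2 + 6*k + 2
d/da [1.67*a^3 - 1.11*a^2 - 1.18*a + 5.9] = 5.01*a^2 - 2.22*a - 1.18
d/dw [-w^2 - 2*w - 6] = -2*w - 2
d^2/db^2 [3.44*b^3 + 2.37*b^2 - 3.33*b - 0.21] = 20.64*b + 4.74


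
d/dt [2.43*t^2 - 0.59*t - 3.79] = 4.86*t - 0.59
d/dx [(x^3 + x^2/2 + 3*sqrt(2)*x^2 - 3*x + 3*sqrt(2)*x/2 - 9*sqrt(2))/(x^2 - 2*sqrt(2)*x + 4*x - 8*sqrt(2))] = (x^4 - 4*sqrt(2)*x^3 + 8*x^3 - 29*sqrt(2)*x^2/2 - 7*x^2 - 96*x + 10*sqrt(2)*x - 60 + 60*sqrt(2))/(x^4 - 4*sqrt(2)*x^3 + 8*x^3 - 32*sqrt(2)*x^2 + 24*x^2 - 64*sqrt(2)*x + 64*x + 128)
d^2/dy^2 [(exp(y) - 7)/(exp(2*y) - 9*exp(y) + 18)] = (exp(4*y) - 19*exp(3*y) + 81*exp(2*y) + 99*exp(y) - 810)*exp(y)/(exp(6*y) - 27*exp(5*y) + 297*exp(4*y) - 1701*exp(3*y) + 5346*exp(2*y) - 8748*exp(y) + 5832)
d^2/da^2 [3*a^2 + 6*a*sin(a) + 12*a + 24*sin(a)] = -6*a*sin(a) - 24*sin(a) + 12*cos(a) + 6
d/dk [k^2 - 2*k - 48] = 2*k - 2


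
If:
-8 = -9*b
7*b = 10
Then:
No Solution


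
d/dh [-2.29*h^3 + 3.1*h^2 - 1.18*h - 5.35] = -6.87*h^2 + 6.2*h - 1.18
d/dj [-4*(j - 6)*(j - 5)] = 44 - 8*j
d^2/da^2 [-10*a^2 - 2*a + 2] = -20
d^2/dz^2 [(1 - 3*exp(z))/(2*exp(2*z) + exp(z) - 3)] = (-12*exp(4*z) + 22*exp(3*z) - 102*exp(2*z) + 16*exp(z) - 24)*exp(z)/(8*exp(6*z) + 12*exp(5*z) - 30*exp(4*z) - 35*exp(3*z) + 45*exp(2*z) + 27*exp(z) - 27)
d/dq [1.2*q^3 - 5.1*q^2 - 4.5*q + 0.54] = 3.6*q^2 - 10.2*q - 4.5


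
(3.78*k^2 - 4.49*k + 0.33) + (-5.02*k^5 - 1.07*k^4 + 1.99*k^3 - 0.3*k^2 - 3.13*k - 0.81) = -5.02*k^5 - 1.07*k^4 + 1.99*k^3 + 3.48*k^2 - 7.62*k - 0.48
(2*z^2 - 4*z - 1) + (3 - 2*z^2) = 2 - 4*z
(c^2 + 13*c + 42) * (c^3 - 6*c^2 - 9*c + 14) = c^5 + 7*c^4 - 45*c^3 - 355*c^2 - 196*c + 588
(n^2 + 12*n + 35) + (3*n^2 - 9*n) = 4*n^2 + 3*n + 35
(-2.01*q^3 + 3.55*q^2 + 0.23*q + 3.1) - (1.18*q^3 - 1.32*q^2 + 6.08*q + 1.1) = -3.19*q^3 + 4.87*q^2 - 5.85*q + 2.0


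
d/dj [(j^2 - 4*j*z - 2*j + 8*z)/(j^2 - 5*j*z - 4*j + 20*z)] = ((-2*j + 5*z + 4)*(j^2 - 4*j*z - 2*j + 8*z) + 2*(j - 2*z - 1)*(j^2 - 5*j*z - 4*j + 20*z))/(j^2 - 5*j*z - 4*j + 20*z)^2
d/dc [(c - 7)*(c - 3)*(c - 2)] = 3*c^2 - 24*c + 41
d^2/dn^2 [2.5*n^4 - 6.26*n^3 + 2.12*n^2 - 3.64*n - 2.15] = 30.0*n^2 - 37.56*n + 4.24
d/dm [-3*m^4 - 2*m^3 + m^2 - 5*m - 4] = -12*m^3 - 6*m^2 + 2*m - 5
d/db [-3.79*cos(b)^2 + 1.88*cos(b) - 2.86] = (7.58*cos(b) - 1.88)*sin(b)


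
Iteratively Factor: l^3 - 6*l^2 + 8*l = (l - 4)*(l^2 - 2*l) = l*(l - 4)*(l - 2)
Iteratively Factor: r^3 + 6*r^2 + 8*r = (r + 2)*(r^2 + 4*r) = (r + 2)*(r + 4)*(r)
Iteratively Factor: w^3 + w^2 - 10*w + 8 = (w - 1)*(w^2 + 2*w - 8) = (w - 1)*(w + 4)*(w - 2)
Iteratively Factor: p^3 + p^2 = (p)*(p^2 + p) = p^2*(p + 1)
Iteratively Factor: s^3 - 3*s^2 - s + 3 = (s - 1)*(s^2 - 2*s - 3) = (s - 1)*(s + 1)*(s - 3)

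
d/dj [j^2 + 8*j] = 2*j + 8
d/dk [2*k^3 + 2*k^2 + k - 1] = 6*k^2 + 4*k + 1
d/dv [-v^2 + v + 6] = 1 - 2*v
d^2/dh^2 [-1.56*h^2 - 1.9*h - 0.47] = -3.12000000000000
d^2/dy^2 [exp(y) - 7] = exp(y)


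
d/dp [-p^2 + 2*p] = 2 - 2*p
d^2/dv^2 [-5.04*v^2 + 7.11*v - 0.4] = -10.0800000000000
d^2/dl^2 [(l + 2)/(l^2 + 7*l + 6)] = 2*((l + 2)*(2*l + 7)^2 - 3*(l + 3)*(l^2 + 7*l + 6))/(l^2 + 7*l + 6)^3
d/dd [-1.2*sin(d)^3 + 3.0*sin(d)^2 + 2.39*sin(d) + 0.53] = (-3.6*sin(d)^2 + 6.0*sin(d) + 2.39)*cos(d)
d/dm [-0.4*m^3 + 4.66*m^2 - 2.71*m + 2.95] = -1.2*m^2 + 9.32*m - 2.71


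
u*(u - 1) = u^2 - u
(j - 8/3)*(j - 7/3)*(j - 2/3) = j^3 - 17*j^2/3 + 86*j/9 - 112/27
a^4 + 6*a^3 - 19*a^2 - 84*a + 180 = (a - 3)*(a - 2)*(a + 5)*(a + 6)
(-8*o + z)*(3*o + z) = -24*o^2 - 5*o*z + z^2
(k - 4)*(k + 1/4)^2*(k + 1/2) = k^4 - 3*k^3 - 59*k^2/16 - 39*k/32 - 1/8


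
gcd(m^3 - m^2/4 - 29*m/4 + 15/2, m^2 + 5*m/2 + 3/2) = 1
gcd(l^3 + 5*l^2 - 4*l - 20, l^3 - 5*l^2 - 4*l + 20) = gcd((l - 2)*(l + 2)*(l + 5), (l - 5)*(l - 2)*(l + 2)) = l^2 - 4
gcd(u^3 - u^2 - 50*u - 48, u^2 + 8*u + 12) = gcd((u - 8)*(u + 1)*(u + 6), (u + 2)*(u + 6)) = u + 6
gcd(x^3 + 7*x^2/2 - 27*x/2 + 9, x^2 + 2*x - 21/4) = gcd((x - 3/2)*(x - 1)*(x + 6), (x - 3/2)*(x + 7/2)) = x - 3/2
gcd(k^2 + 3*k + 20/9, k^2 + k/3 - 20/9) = k + 5/3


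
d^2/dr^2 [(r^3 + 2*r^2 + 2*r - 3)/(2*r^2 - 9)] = 2*(26*r^3 + 72*r^2 + 351*r + 108)/(8*r^6 - 108*r^4 + 486*r^2 - 729)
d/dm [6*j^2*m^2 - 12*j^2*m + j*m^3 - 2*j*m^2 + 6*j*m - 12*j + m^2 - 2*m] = 12*j^2*m - 12*j^2 + 3*j*m^2 - 4*j*m + 6*j + 2*m - 2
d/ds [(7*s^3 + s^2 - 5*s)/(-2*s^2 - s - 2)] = (-14*s^4 - 14*s^3 - 53*s^2 - 4*s + 10)/(4*s^4 + 4*s^3 + 9*s^2 + 4*s + 4)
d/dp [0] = 0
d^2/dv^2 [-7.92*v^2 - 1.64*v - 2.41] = -15.8400000000000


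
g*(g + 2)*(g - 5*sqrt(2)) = g^3 - 5*sqrt(2)*g^2 + 2*g^2 - 10*sqrt(2)*g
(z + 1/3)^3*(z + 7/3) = z^4 + 10*z^3/3 + 8*z^2/3 + 22*z/27 + 7/81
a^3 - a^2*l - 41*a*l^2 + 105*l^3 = (a - 5*l)*(a - 3*l)*(a + 7*l)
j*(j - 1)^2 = j^3 - 2*j^2 + j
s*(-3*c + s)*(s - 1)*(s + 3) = -3*c*s^3 - 6*c*s^2 + 9*c*s + s^4 + 2*s^3 - 3*s^2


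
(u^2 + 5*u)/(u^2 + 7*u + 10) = u/(u + 2)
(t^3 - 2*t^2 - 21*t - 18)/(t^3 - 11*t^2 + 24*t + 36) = (t + 3)/(t - 6)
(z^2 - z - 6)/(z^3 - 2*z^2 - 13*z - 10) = (z - 3)/(z^2 - 4*z - 5)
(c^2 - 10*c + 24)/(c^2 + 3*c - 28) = (c - 6)/(c + 7)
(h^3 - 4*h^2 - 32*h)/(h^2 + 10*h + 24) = h*(h - 8)/(h + 6)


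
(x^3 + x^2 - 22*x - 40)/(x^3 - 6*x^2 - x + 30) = (x + 4)/(x - 3)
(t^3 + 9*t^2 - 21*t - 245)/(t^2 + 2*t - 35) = t + 7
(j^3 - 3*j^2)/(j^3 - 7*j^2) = (j - 3)/(j - 7)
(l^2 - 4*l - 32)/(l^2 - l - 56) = (l + 4)/(l + 7)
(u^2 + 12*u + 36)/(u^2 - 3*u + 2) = (u^2 + 12*u + 36)/(u^2 - 3*u + 2)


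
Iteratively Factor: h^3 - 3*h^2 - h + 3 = (h - 1)*(h^2 - 2*h - 3) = (h - 3)*(h - 1)*(h + 1)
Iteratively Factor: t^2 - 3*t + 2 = (t - 1)*(t - 2)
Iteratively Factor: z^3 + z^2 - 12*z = (z - 3)*(z^2 + 4*z) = (z - 3)*(z + 4)*(z)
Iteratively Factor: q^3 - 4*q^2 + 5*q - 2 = (q - 2)*(q^2 - 2*q + 1) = (q - 2)*(q - 1)*(q - 1)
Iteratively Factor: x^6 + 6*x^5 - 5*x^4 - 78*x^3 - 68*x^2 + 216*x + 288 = (x - 2)*(x^5 + 8*x^4 + 11*x^3 - 56*x^2 - 180*x - 144) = (x - 2)*(x + 2)*(x^4 + 6*x^3 - x^2 - 54*x - 72) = (x - 2)*(x + 2)^2*(x^3 + 4*x^2 - 9*x - 36) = (x - 2)*(x + 2)^2*(x + 3)*(x^2 + x - 12) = (x - 2)*(x + 2)^2*(x + 3)*(x + 4)*(x - 3)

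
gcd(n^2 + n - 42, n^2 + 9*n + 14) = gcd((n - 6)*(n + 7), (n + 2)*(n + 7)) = n + 7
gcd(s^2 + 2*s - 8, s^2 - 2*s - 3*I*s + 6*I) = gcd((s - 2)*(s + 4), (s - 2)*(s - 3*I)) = s - 2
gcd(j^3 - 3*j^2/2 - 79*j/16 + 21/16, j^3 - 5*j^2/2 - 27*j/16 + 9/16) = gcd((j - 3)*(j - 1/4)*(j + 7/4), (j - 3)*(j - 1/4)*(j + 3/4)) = j^2 - 13*j/4 + 3/4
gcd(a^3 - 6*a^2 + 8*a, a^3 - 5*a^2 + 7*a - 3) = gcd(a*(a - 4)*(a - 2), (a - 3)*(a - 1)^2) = 1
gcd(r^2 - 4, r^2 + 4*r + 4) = r + 2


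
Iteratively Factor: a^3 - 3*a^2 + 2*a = (a - 1)*(a^2 - 2*a) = a*(a - 1)*(a - 2)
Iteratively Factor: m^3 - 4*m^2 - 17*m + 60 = (m - 5)*(m^2 + m - 12) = (m - 5)*(m - 3)*(m + 4)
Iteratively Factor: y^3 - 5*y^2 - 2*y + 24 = (y - 4)*(y^2 - y - 6) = (y - 4)*(y + 2)*(y - 3)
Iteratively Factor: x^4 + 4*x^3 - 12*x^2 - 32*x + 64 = (x + 4)*(x^3 - 12*x + 16) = (x + 4)^2*(x^2 - 4*x + 4) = (x - 2)*(x + 4)^2*(x - 2)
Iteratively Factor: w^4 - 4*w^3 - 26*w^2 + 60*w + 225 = (w - 5)*(w^3 + w^2 - 21*w - 45) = (w - 5)*(w + 3)*(w^2 - 2*w - 15) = (w - 5)*(w + 3)^2*(w - 5)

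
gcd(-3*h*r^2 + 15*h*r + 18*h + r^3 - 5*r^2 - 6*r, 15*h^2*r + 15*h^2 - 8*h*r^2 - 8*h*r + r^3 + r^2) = -3*h*r - 3*h + r^2 + r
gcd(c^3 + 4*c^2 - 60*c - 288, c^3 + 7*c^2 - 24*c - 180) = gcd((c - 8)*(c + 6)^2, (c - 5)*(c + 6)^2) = c^2 + 12*c + 36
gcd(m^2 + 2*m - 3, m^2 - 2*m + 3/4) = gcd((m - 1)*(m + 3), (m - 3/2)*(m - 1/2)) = 1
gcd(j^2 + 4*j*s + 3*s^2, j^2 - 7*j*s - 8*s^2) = j + s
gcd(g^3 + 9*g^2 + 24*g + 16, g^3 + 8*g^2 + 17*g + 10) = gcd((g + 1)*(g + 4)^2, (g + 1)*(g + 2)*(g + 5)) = g + 1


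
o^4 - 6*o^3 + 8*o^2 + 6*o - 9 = (o - 3)^2*(o - 1)*(o + 1)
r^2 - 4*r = r*(r - 4)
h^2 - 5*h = h*(h - 5)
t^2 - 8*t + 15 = (t - 5)*(t - 3)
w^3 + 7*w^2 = w^2*(w + 7)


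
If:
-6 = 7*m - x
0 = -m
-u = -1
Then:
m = 0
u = 1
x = 6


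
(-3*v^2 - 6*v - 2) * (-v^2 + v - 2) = 3*v^4 + 3*v^3 + 2*v^2 + 10*v + 4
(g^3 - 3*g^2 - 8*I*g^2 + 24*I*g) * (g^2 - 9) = g^5 - 3*g^4 - 8*I*g^4 - 9*g^3 + 24*I*g^3 + 27*g^2 + 72*I*g^2 - 216*I*g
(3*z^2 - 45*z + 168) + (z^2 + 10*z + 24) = 4*z^2 - 35*z + 192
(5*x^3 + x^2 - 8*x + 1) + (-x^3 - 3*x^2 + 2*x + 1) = 4*x^3 - 2*x^2 - 6*x + 2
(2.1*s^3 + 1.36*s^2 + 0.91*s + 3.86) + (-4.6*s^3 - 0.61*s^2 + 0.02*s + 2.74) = -2.5*s^3 + 0.75*s^2 + 0.93*s + 6.6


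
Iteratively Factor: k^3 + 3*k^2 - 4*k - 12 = (k + 3)*(k^2 - 4) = (k + 2)*(k + 3)*(k - 2)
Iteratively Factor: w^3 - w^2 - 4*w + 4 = (w + 2)*(w^2 - 3*w + 2) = (w - 2)*(w + 2)*(w - 1)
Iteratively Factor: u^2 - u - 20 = (u + 4)*(u - 5)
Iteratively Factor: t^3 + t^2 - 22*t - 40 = (t + 2)*(t^2 - t - 20) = (t - 5)*(t + 2)*(t + 4)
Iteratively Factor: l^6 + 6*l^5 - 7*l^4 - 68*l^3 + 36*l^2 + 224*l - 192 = (l + 3)*(l^5 + 3*l^4 - 16*l^3 - 20*l^2 + 96*l - 64) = (l + 3)*(l + 4)*(l^4 - l^3 - 12*l^2 + 28*l - 16) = (l - 2)*(l + 3)*(l + 4)*(l^3 + l^2 - 10*l + 8) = (l - 2)^2*(l + 3)*(l + 4)*(l^2 + 3*l - 4) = (l - 2)^2*(l - 1)*(l + 3)*(l + 4)*(l + 4)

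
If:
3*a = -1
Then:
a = -1/3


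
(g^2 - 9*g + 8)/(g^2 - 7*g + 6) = (g - 8)/(g - 6)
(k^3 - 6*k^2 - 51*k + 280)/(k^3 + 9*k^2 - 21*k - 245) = (k - 8)/(k + 7)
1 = 1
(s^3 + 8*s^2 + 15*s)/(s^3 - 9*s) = (s + 5)/(s - 3)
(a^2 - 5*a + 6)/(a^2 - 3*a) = (a - 2)/a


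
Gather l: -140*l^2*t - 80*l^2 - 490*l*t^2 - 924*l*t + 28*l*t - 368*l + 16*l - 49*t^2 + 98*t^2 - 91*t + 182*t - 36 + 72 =l^2*(-140*t - 80) + l*(-490*t^2 - 896*t - 352) + 49*t^2 + 91*t + 36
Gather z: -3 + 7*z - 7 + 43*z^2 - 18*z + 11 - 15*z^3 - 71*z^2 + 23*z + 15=-15*z^3 - 28*z^2 + 12*z + 16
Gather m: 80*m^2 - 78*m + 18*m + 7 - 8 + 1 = 80*m^2 - 60*m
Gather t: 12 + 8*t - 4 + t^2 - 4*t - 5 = t^2 + 4*t + 3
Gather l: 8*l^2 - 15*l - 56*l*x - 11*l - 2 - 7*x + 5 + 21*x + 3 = 8*l^2 + l*(-56*x - 26) + 14*x + 6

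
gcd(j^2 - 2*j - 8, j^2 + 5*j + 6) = j + 2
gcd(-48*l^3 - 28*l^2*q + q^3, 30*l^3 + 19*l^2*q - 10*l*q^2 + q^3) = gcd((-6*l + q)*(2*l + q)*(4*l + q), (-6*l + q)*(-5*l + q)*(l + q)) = -6*l + q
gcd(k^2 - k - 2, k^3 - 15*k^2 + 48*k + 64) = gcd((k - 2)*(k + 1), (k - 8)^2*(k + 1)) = k + 1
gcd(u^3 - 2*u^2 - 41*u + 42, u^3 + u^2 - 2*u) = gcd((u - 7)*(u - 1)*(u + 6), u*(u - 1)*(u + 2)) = u - 1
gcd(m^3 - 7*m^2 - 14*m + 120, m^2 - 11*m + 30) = m^2 - 11*m + 30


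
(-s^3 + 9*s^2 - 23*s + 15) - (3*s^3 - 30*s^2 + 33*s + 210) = -4*s^3 + 39*s^2 - 56*s - 195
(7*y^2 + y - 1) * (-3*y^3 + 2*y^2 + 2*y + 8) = -21*y^5 + 11*y^4 + 19*y^3 + 56*y^2 + 6*y - 8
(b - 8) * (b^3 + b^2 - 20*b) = b^4 - 7*b^3 - 28*b^2 + 160*b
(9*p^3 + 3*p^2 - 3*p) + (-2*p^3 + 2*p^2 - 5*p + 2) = 7*p^3 + 5*p^2 - 8*p + 2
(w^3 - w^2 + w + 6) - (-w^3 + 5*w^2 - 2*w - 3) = 2*w^3 - 6*w^2 + 3*w + 9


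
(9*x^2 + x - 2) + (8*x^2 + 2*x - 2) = 17*x^2 + 3*x - 4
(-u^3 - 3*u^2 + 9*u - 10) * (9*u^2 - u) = -9*u^5 - 26*u^4 + 84*u^3 - 99*u^2 + 10*u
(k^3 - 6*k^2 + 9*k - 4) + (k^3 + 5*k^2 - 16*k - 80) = 2*k^3 - k^2 - 7*k - 84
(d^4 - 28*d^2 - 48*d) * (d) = d^5 - 28*d^3 - 48*d^2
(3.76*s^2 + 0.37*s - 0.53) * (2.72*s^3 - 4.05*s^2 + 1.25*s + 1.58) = 10.2272*s^5 - 14.2216*s^4 + 1.7599*s^3 + 8.5498*s^2 - 0.0779000000000001*s - 0.8374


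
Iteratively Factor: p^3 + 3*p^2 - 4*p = (p + 4)*(p^2 - p) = (p - 1)*(p + 4)*(p)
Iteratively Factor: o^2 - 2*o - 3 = (o + 1)*(o - 3)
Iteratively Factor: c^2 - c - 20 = (c - 5)*(c + 4)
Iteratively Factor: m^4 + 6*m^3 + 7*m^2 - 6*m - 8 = (m + 1)*(m^3 + 5*m^2 + 2*m - 8) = (m - 1)*(m + 1)*(m^2 + 6*m + 8) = (m - 1)*(m + 1)*(m + 4)*(m + 2)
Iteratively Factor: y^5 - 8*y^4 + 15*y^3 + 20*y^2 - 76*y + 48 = (y - 3)*(y^4 - 5*y^3 + 20*y - 16) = (y - 3)*(y - 1)*(y^3 - 4*y^2 - 4*y + 16) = (y - 3)*(y - 2)*(y - 1)*(y^2 - 2*y - 8) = (y - 4)*(y - 3)*(y - 2)*(y - 1)*(y + 2)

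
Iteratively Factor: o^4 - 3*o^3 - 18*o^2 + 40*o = (o)*(o^3 - 3*o^2 - 18*o + 40) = o*(o - 5)*(o^2 + 2*o - 8) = o*(o - 5)*(o + 4)*(o - 2)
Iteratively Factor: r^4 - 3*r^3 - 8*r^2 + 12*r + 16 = (r - 4)*(r^3 + r^2 - 4*r - 4) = (r - 4)*(r + 2)*(r^2 - r - 2) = (r - 4)*(r - 2)*(r + 2)*(r + 1)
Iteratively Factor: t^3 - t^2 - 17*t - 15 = (t + 1)*(t^2 - 2*t - 15) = (t + 1)*(t + 3)*(t - 5)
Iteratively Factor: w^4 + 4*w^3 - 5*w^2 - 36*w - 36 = (w + 2)*(w^3 + 2*w^2 - 9*w - 18) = (w + 2)^2*(w^2 - 9) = (w - 3)*(w + 2)^2*(w + 3)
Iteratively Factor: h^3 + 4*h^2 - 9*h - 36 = (h + 3)*(h^2 + h - 12) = (h - 3)*(h + 3)*(h + 4)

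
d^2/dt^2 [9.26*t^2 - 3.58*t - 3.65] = 18.5200000000000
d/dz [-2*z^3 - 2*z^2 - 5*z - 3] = -6*z^2 - 4*z - 5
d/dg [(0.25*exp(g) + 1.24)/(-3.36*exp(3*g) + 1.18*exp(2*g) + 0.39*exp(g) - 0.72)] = (1.68*exp(3*g) + 12.2042*exp(2*g) - 2.9264*exp(g) - 0.6636)*exp(g)/(11.2896*exp(6*g) - 7.9296*exp(5*g) - 1.2284*exp(4*g) + 5.7588*exp(3*g) - 1.5471*exp(2*g) - 0.5616*exp(g) + 0.5184)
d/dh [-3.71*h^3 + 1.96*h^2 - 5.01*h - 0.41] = -11.13*h^2 + 3.92*h - 5.01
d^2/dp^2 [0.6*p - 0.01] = 0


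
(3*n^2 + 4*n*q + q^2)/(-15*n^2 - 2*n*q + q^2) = (n + q)/(-5*n + q)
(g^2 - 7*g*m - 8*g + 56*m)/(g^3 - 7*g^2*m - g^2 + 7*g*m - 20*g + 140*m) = (g - 8)/(g^2 - g - 20)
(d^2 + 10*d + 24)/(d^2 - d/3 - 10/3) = 3*(d^2 + 10*d + 24)/(3*d^2 - d - 10)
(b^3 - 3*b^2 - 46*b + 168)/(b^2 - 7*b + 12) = (b^2 + b - 42)/(b - 3)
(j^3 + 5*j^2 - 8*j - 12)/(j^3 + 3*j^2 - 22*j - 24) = (j - 2)/(j - 4)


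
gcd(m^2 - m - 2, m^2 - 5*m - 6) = m + 1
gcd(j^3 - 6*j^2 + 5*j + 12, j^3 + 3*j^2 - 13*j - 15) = j^2 - 2*j - 3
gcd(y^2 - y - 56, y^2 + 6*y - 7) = y + 7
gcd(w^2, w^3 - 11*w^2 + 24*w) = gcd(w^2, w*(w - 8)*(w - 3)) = w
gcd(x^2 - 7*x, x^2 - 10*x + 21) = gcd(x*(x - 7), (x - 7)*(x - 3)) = x - 7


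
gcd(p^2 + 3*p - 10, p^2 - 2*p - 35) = p + 5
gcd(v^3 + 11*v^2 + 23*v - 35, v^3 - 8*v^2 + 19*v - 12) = v - 1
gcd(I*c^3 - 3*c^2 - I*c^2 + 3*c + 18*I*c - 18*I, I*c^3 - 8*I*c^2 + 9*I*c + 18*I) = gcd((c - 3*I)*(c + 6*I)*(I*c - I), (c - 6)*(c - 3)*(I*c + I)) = 1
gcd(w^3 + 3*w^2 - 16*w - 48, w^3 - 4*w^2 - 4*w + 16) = w - 4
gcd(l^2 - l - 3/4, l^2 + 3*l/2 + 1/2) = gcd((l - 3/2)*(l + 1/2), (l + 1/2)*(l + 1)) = l + 1/2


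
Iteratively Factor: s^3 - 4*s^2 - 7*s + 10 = (s - 5)*(s^2 + s - 2) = (s - 5)*(s - 1)*(s + 2)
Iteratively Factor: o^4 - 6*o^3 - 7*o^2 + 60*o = (o - 5)*(o^3 - o^2 - 12*o) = (o - 5)*(o - 4)*(o^2 + 3*o) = o*(o - 5)*(o - 4)*(o + 3)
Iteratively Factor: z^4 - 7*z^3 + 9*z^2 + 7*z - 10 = (z - 1)*(z^3 - 6*z^2 + 3*z + 10) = (z - 2)*(z - 1)*(z^2 - 4*z - 5) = (z - 5)*(z - 2)*(z - 1)*(z + 1)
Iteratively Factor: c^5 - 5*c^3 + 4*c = (c - 1)*(c^4 + c^3 - 4*c^2 - 4*c) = (c - 2)*(c - 1)*(c^3 + 3*c^2 + 2*c) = (c - 2)*(c - 1)*(c + 2)*(c^2 + c) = c*(c - 2)*(c - 1)*(c + 2)*(c + 1)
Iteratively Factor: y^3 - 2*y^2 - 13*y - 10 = (y + 1)*(y^2 - 3*y - 10) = (y - 5)*(y + 1)*(y + 2)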